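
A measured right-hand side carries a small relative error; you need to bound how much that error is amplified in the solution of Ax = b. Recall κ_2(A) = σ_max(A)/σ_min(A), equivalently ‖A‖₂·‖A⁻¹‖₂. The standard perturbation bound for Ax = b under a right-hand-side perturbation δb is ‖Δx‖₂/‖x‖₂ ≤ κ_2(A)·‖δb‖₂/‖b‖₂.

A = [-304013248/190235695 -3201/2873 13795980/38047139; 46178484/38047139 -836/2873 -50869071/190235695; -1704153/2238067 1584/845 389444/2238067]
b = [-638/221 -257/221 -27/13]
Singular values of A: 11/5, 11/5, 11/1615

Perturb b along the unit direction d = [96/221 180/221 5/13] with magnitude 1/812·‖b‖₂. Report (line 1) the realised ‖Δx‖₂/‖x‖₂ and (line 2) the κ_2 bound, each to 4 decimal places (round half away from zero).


largest singular value 11/5, smallest 11/1615
condition number: (11/5) ÷ (11/1615) = 323.0000
worst-case relative error ≤ 323.0000 × 1/812 = 0.3978
solve Ax = b  →  x = [-95.6959 -0.0699 -429.9343]
‖b‖ = 3.7417, ‖x‖ = 440.4557
δb = ε·‖b‖·d = [0.0020 0.0038 0.0018]; solving A·Δx = δb gives ‖Δx‖ = 0.6765
realised ‖Δx‖/‖x‖ = 0.0015
tightness: 0.0015 against a bound of 0.3978 (unrounded ratio ≈ 0.0039)

0.0015
0.3978


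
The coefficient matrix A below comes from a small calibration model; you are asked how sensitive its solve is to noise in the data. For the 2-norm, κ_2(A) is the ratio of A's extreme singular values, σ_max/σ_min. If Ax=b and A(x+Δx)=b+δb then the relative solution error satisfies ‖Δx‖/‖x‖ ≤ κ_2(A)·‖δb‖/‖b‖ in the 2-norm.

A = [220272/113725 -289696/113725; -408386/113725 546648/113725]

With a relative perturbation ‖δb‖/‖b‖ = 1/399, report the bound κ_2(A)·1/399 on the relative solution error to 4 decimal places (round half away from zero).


AᵀA = [43059775796/2586675125 -57411061488/2586675125; -57411061488/2586675125 76549561664/2586675125]; tr = 23921867492/517335025, det = 342102016/12933375625
char-poly roots: 1156/25 and 295936/517335025
σ_max=√(1156/25)=(34/5), σ_min=√(295936/517335025)=(544/22745) → κ = 284.3125
bound on ‖Δx‖/‖x‖: κ·ε = 284.3125·1/399 = 0.7126

0.7126


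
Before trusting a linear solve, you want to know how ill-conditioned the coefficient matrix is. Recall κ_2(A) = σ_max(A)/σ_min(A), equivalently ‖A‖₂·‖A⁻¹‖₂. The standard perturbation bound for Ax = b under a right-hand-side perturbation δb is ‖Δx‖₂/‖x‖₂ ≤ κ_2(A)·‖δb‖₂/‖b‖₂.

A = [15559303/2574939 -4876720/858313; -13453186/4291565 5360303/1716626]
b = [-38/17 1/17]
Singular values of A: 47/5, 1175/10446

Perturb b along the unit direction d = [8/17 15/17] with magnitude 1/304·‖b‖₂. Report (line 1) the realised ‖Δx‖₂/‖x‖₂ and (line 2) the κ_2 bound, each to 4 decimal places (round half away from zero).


0.0074
0.2749

from the listed singular values, σ₁ = 47/5, σ_n = 1175/10446
condition number: (47/5) ÷ (1175/10446) = 83.5680
worst-case relative error ≤ 83.5680 × 1/304 = 0.2749
solve Ax = b  →  x = [-6.2853 -6.2910]
‖b‖₂ = 2.2361 and ‖x‖₂ = 8.8928
Δx = A⁻¹·δb where δb = 1/304·2.2361·d; ‖Δx‖ = 0.0654
realised ‖Δx‖/‖x‖ = 0.0074
realised/bound (from unrounded values) ≈ 0.0267


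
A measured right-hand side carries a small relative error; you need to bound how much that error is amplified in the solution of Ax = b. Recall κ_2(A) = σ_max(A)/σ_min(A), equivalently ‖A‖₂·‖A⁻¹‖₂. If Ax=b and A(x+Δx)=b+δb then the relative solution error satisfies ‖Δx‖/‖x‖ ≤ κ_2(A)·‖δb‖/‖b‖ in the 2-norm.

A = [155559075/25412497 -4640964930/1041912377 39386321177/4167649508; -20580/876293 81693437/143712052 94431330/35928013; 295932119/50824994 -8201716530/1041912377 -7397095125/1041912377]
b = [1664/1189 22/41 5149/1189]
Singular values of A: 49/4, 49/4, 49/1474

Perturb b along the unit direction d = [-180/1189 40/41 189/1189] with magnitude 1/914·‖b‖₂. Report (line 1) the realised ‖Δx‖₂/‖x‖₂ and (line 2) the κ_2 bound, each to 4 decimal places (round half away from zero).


0.0050
0.4032

from the listed singular values, σ₁ = 49/4, σ_n = 49/1474
condition number: (49/4) ÷ (49/1474) = 368.5000
κ_2(A)·‖δb‖/‖b‖ = 0.4032
solve Ax = b  →  x = [-21.5581 -20.5065 4.4466]
‖b‖ = 4.5826, ‖x‖ = 30.0838
re-solving with b+δb shifts x by Δx of norm 0.1508
dividing the unrounded norms, ‖Δx‖/‖x‖ = 0.0050
tightness: 0.0050 against a bound of 0.4032 (unrounded ratio ≈ 0.0124)


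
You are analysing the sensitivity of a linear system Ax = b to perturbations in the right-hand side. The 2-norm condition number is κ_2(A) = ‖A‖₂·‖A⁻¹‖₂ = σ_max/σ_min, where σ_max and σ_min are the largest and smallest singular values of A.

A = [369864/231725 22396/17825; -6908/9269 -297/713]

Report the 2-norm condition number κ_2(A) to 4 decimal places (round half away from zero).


form AᵀA = [985944784/317730625 735828588/317730625; 735828588/317730625 556711441/317730625] with trace 61706249/12709225 and determinant 937024/12709225
eigenvalues of AᵀA: λ = (tr ± √(tr²−4·det))/2 = 121/25, 7744/508369
κ = σ_max/σ_min = (11/5)/(88/713) = 17.8250

17.8250


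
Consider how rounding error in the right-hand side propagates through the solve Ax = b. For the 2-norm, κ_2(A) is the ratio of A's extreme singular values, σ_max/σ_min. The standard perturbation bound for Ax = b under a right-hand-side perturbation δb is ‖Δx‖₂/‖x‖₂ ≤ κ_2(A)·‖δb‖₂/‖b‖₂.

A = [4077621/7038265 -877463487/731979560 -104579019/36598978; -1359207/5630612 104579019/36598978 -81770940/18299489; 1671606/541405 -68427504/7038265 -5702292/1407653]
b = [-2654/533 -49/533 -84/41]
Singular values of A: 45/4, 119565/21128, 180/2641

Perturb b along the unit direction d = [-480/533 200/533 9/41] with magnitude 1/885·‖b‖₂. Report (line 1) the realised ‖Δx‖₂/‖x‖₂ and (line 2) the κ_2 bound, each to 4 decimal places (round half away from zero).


0.0015
0.1865

from the listed singular values, σ₁ = 45/4, σ_n = 180/2641
κ = σ_max/σ_min = (45/4)/(180/2641) = 165.0625
perturbation bound = 165.0625·1/885 = 0.1865
solve Ax = b  →  x = [56.2667 15.2692 6.7450]
2-norm of b is 5.3852; of x, 58.6906
re-solving with b+δb shifts x by Δx of norm 0.0893
relative error = 0.0015
realised/bound (from unrounded values) ≈ 0.0082


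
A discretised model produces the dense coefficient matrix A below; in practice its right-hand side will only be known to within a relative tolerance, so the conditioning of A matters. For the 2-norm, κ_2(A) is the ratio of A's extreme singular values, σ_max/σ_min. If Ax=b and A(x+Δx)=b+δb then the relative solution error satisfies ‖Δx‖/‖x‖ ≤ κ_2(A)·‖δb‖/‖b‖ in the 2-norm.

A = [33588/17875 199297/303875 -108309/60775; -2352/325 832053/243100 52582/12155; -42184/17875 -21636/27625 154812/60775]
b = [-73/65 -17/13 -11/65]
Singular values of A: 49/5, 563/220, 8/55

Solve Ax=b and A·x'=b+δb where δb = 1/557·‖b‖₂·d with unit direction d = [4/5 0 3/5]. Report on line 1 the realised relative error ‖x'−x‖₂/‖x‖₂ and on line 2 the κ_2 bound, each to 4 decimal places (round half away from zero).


from the listed singular values, σ₁ = 49/5, σ_n = 8/55
condition number: (49/5) ÷ (8/55) = 67.3750
κ_2(A)·‖δb‖/‖b‖ = 0.1210
solve Ax = b  →  x = [-4.0434 -2.9618 -4.7231]
‖b‖ = 1.7321, ‖x‖ = 6.8869
with δb = [0.0025 0.0000 0.0019], A·Δx = δb → ‖Δx‖ = 0.0214
relative error = 0.0031
so the bound overstates the realised error by a factor of ≈ 38.9660 (computed from the unrounded values)

0.0031
0.1210


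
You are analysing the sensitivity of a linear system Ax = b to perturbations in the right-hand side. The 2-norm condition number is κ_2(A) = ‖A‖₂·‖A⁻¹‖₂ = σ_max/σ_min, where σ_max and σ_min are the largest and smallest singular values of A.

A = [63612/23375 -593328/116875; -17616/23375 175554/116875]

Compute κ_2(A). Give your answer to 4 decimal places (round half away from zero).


M = AᵀA = [6970896/874225 -65336544/4371125; -65336544/4371125 612571716/21855625]. tr(M)=2722644/75625, det(M)=5184/75625
λ_max, λ_min = (2722644/75625 ± √7411222190736/5719140625)/2 = 36, 144/75625
κ = σ_max/σ_min = 6/(12/275) = 137.5000

137.5000


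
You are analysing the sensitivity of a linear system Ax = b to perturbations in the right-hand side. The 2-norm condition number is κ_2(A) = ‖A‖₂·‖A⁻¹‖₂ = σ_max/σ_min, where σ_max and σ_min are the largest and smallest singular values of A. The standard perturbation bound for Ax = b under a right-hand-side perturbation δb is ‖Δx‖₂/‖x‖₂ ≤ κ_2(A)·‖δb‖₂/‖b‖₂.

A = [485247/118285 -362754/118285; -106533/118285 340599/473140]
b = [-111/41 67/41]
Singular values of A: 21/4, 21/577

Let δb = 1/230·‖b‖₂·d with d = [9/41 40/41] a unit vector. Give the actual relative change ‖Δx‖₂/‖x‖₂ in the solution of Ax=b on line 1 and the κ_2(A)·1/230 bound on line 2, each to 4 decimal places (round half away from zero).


from the listed singular values, σ₁ = 21/4, σ_n = 21/577
condition number: (21/4) ÷ (21/577) = 144.2500
worst-case relative error ≤ 144.2500 × 1/230 = 0.6272
solve Ax = b  →  x = [16.0286 22.3238]
‖b‖₂ = 3.1623 and ‖x‖₂ = 27.4821
re-solving with b+δb shifts x by Δx of norm 0.3778
realised ‖Δx‖/‖x‖ = 0.0137
so the bound overstates the realised error by a factor of ≈ 45.6257 (computed from the unrounded values)

0.0137
0.6272


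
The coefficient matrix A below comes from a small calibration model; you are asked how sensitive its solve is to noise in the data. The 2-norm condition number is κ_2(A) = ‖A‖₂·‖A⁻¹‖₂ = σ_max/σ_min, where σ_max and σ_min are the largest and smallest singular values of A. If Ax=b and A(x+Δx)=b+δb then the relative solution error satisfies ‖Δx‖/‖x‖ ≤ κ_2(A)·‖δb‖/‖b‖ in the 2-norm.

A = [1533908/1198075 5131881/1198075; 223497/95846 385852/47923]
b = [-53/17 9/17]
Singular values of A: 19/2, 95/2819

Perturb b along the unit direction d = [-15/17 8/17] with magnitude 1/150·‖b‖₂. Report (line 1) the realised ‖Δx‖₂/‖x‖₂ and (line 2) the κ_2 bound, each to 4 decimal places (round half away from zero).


σ_max = 19/2, σ_min = 95/2819
κ_2(A) = (19/2) / (95/2819) = 281.9000
worst-case relative error ≤ 281.9000 × 1/150 = 1.8793
solve Ax = b  →  x = [-85.4897 24.8248]
‖b‖₂ = 3.1623 and ‖x‖₂ = 89.0211
δb = ε·‖b‖·d = [-0.0186 0.0099]; solving A·Δx = δb gives ‖Δx‖ = 0.6256
relative error = 0.0070
tightness: 0.0070 against a bound of 1.8793 (unrounded ratio ≈ 0.0037)

0.0070
1.8793


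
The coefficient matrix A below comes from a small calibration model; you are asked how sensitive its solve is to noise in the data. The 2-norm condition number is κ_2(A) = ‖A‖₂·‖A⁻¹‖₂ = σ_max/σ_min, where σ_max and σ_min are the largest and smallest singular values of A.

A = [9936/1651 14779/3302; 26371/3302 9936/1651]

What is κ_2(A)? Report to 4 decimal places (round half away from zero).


330.2000

form AᵀA = [1090326025/10903204 204433200/2725801; 204433200/2725801 613315225/10903204] with trace 851820625/5451602 and determinant 9765625/43612816
λ_max, λ_min = (851820625/5451602 ± √181392939506250000/7429991091601)/2 = 625/4, 15625/10903204
σ_max=√(625/4)=(25/2), σ_min=√(15625/10903204)=(125/3302) → κ = 330.2000


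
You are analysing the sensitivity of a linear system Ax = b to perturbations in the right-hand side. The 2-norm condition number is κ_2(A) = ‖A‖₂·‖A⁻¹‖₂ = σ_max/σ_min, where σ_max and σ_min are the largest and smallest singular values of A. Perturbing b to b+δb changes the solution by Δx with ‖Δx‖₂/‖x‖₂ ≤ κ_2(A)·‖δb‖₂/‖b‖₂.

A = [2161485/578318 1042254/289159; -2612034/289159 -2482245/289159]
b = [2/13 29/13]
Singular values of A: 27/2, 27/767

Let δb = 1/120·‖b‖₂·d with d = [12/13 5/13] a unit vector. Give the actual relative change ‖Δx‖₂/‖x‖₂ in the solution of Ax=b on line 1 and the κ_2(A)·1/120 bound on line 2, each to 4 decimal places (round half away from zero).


0.0186
3.1958

largest singular value 27/2, smallest 27/767
condition number: (27/2) ÷ (27/767) = 383.5000
perturbation bound = 383.5000·1/120 = 3.1958
solve Ax = b  →  x = [-19.6986 20.4687]
‖b‖ = 2.2361, ‖x‖ = 28.4078
Δx = A⁻¹·δb where δb = 1/120·2.2361·d; ‖Δx‖ = 0.5293
relative error = 0.0186
so the bound overstates the realised error by a factor of ≈ 171.5087 (computed from the unrounded values)


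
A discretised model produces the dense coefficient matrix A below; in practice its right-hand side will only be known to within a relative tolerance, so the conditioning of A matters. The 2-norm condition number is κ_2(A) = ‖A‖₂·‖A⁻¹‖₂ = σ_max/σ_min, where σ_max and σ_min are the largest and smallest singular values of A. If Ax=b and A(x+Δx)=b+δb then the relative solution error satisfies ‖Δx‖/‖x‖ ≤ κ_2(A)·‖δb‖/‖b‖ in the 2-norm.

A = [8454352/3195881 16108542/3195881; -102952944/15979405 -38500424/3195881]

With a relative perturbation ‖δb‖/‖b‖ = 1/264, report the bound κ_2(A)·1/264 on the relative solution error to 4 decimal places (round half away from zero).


AᵀA = [4311246213632/88876221425 1616661474912/17775244285; 1616661474912/17775244285 606254010980/3555048857]; tr = 1145152734596/5228013025, det = 1919140864/5228013025
solving λ² − 1145152734596/5228013025·λ + 1919140864/5228013025 = 0 gives λ = 5476/25, 350464/209120521
σ_max=√(5476/25)=(74/5), σ_min=√(350464/209120521)=(592/14461) → κ = 361.5250
worst-case relative error ≤ 361.5250 × 1/264 = 1.3694

1.3694


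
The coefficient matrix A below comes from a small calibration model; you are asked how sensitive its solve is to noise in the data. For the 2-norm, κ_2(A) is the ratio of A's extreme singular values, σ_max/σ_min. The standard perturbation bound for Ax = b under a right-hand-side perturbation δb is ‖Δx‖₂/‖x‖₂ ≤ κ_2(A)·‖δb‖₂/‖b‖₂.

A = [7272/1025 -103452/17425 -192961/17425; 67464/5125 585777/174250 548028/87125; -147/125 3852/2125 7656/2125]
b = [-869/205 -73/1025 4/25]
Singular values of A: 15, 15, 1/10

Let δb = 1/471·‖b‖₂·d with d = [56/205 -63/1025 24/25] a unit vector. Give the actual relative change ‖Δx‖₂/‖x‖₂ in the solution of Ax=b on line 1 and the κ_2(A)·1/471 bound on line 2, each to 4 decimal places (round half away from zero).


σ_max = 15, σ_min = 1/10
condition number: 15 ÷ (1/10) = 150.0000
bound on ‖Δx‖/‖x‖: κ·ε = 150.0000·1/471 = 0.3185
solve Ax = b  →  x = [-0.1387 8.9352 -4.4965]
‖b‖ = 4.2426, ‖x‖ = 10.0038
δb = ε·‖b‖·d = [0.0025 -0.0006 0.0086]; solving A·Δx = δb gives ‖Δx‖ = 0.0901
dividing the unrounded norms, ‖Δx‖/‖x‖ = 0.0090
tightness: 0.0090 against a bound of 0.3185 (unrounded ratio ≈ 0.0283)

0.0090
0.3185


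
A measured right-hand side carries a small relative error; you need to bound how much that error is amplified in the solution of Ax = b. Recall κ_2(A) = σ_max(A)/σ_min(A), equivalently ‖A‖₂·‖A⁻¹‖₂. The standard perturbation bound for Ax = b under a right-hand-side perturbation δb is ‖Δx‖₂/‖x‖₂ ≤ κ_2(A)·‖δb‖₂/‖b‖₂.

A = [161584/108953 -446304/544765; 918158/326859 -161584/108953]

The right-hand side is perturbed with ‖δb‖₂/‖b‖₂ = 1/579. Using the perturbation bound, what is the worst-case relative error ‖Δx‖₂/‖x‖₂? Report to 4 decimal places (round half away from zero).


0.2198

M = AᵀA = [3730099012/369677529 -3315380512/616129215; -3315380512/616129215 2947826944/1026882025]. tr(M)=414473764/31979025, det(M)=36864/3553225
char-poly roots: 324/25 and 1024/1279161
κ_2(A) = √(λ_max/λ_min) = √((324/25) / (1024/1279161)) = 127.2375
κ_2(A)·‖δb‖/‖b‖ = 0.2198


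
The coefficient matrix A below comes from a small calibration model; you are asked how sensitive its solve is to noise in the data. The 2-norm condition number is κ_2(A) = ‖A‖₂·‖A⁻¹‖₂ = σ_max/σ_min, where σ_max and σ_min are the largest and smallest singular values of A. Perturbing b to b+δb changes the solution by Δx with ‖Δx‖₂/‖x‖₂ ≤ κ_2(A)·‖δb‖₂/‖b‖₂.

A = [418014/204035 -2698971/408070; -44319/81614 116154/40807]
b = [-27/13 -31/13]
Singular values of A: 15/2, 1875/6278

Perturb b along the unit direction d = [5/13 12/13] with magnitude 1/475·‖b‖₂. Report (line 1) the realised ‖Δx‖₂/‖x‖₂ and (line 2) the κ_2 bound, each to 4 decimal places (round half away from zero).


largest singular value 15/2, smallest 1875/6278
condition number: (15/2) ÷ (1875/6278) = 25.1120
κ_2(A)·‖δb‖/‖b‖ = 0.0529
solve Ax = b  →  x = [-9.6803 -2.6845]
2-norm of b is 3.1623; of x, 10.0457
re-solving with b+δb shifts x by Δx of norm 0.0223
relative error = 0.0022
realised/bound (from unrounded values) ≈ 0.0420

0.0022
0.0529


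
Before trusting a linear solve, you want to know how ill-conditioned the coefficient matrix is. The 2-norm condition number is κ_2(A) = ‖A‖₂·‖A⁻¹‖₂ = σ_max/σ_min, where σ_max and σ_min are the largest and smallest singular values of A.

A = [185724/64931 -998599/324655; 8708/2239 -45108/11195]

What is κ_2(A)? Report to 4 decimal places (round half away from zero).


AᵀA = [98265815200/4216034761 -103161798180/4216034761; -103161798180/4216034761 108336371689/4216034761]; tr = 245662529/5013121, det = 960400/5013121
λ_max, λ_min = (245662529/5013121 ± √60330819749042241/25131382160641)/2 = 49, 19600/5013121
κ_2(A) = √(λ_max/λ_min) = √(49 / (19600/5013121)) = 111.9500

111.9500


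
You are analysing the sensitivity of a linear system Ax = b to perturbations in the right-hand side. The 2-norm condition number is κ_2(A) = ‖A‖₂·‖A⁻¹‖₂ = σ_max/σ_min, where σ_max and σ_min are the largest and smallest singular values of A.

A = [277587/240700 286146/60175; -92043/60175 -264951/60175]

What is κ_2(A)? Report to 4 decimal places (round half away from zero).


20.7500

AᵀA = [252800433/68890000 105218757/8611250; 105218757/8611250 180830637/4305625]; tr = 5033745/110224, det = 531441/110224
solving λ² − 5033745/110224·λ + 531441/110224 = 0 gives λ = 729/16, 729/6889
so κ_2 = √((729/16) / (729/6889)) = 20.7500


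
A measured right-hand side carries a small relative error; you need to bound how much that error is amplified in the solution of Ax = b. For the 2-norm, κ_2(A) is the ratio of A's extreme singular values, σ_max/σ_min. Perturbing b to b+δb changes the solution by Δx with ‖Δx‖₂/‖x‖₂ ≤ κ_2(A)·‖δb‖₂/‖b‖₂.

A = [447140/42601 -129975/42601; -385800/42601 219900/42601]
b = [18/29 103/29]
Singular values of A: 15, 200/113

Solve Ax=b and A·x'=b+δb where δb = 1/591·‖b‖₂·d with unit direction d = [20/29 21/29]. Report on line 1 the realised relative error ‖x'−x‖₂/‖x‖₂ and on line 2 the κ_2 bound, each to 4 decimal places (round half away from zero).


largest singular value 15, smallest 200/113
κ = σ_max/σ_min = 15/(200/113) = 8.4750
κ_2(A)·‖δb‖/‖b‖ = 0.0143
solve Ax = b  →  x = [0.5288 1.6159]
‖b‖ = 3.6056, ‖x‖ = 1.7002
with δb = [0.0042 0.0044], A·Δx = δb → ‖Δx‖ = 0.0034
relative error = 0.0020
realised/bound (from unrounded values) ≈ 0.1414

0.0020
0.0143


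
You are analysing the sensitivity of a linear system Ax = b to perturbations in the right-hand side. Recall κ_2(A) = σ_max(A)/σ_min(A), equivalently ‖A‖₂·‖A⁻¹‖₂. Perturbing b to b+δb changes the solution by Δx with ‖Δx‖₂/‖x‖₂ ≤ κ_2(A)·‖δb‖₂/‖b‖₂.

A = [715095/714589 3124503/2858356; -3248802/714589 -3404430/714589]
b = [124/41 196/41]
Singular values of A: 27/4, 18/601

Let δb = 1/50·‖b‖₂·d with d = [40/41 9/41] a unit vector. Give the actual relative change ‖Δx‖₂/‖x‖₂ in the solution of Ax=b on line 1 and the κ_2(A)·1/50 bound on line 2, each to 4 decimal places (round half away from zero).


σ_max = 27/4, σ_min = 18/601
κ_2(A) = (27/4) / (18/601) = 225.3750
bound on ‖Δx‖/‖x‖: κ·ε = 225.3750·1/50 = 4.5075
solve Ax = b  →  x = [-97.1213 91.6782]
‖b‖ = 5.6569, ‖x‖ = 133.5569
Δx = A⁻¹·δb where δb = 1/50·5.6569·d; ‖Δx‖ = 3.7775
dividing the unrounded norms, ‖Δx‖/‖x‖ = 0.0283
so the bound overstates the realised error by a factor of ≈ 159.3658 (computed from the unrounded values)

0.0283
4.5075


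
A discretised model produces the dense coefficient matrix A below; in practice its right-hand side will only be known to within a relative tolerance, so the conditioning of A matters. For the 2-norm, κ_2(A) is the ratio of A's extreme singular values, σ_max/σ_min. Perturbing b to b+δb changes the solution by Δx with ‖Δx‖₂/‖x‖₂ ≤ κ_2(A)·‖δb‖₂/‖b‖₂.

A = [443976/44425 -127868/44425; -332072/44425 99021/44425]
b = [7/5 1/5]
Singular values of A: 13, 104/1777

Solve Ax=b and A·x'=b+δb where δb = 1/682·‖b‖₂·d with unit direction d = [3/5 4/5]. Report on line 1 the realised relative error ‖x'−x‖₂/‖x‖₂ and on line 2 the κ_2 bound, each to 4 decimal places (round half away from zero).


largest singular value 13, smallest 104/1777
condition number: 13 ÷ (104/1777) = 222.1250
κ_2(A)·‖δb‖/‖b‖ = 0.3257
solve Ax = b  →  x = [4.8581 16.3815]
2-norm of b is 1.4142; of x, 17.0867
with δb = [0.0012 0.0017], A·Δx = δb → ‖Δx‖ = 0.0354
realised ‖Δx‖/‖x‖ = 0.0021
so the bound overstates the realised error by a factor of ≈ 157.0677 (computed from the unrounded values)

0.0021
0.3257


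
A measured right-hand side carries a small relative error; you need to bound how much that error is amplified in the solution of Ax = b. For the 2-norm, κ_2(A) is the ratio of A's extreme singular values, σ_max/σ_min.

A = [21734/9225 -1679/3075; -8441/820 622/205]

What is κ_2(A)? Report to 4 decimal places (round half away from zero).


form AᵀA = [90327241/810000 -1097537/33750; -1097537/33750 53461/5625] with trace 156841/1296 and determinant 3025/1296
char-poly roots: 121 and 25/1296
so κ_2 = √(121 / (25/1296)) = 79.2000

79.2000


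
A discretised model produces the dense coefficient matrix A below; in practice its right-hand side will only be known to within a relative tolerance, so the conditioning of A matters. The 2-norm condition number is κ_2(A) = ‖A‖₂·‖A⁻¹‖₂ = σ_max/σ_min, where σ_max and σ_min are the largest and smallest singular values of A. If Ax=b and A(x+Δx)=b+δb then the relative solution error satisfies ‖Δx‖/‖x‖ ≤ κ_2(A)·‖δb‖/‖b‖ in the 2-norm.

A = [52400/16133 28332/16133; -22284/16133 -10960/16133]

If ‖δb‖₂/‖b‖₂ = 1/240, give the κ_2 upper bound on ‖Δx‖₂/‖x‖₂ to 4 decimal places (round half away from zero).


AᵀA = [19185424/1540081 10229760/1540081; 10229760/1540081 5460496/1540081]; tr = 85280/5329, det = 256/5329
λ_max, λ_min = (85280/5329 ± √7267221504/28398241)/2 = 16, 16/5329
so κ_2 = √(16 / (16/5329)) = 73.0000
perturbation bound = 73.0000·1/240 = 0.3042

0.3042


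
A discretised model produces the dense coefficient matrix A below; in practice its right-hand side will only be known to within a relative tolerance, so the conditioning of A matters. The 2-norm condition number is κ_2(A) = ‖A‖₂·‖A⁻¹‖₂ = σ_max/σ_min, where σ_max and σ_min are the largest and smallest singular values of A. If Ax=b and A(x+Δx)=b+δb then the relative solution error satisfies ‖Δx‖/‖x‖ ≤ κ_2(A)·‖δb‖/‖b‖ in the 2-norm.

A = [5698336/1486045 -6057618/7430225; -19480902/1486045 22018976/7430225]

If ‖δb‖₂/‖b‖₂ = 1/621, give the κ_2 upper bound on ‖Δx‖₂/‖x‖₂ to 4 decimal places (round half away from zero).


0.4669

AᵀA = [16479063036100/88333189681 -3707742850560/88333189681; -3707742850560/88333189681 834448063876/88333189681]; tr = 10299530696/52548001, det = 24010000/52548001
λ_max, λ_min = (10299530696/52548001 ± √106075285847830204416/2761292409096001)/2 = 196, 122500/52548001
κ_2(A) = √(λ_max/λ_min) = √(196 / (122500/52548001)) = 289.9600
bound on ‖Δx‖/‖x‖: κ·ε = 289.9600·1/621 = 0.4669


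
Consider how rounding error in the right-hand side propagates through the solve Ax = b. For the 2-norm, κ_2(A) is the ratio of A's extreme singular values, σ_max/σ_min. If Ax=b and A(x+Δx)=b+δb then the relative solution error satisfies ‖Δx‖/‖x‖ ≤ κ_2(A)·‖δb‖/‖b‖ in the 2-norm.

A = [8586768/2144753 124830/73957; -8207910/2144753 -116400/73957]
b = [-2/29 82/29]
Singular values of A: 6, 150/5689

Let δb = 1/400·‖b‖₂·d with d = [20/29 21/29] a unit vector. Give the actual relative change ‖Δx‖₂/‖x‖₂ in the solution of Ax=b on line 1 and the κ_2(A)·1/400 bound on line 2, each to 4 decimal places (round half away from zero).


largest singular value 6, smallest 150/5689
κ_2(A) = 6 / (150/5689) = 227.5600
worst-case relative error ≤ 227.5600 × 1/400 = 0.5689
solve Ax = b  →  x = [-29.4821 69.8903]
‖b‖₂ = 2.8284 and ‖x‖₂ = 75.8541
δb = ε·‖b‖·d = [0.0049 0.0051]; solving A·Δx = δb gives ‖Δx‖ = 0.2682
realised ‖Δx‖/‖x‖ = 0.0035
so the bound overstates the realised error by a factor of ≈ 160.9108 (computed from the unrounded values)

0.0035
0.5689


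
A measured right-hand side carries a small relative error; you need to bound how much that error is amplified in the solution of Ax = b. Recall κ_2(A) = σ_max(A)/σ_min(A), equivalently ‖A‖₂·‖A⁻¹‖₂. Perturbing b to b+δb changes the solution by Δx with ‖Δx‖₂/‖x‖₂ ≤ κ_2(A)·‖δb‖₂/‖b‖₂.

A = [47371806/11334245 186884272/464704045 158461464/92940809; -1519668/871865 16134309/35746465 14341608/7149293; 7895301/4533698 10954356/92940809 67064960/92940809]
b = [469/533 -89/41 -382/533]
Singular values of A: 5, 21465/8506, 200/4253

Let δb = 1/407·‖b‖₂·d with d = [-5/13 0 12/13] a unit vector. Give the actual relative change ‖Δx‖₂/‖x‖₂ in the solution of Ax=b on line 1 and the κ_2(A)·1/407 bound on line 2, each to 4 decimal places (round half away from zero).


σ_max = 5, σ_min = 200/4253
condition number: 5 ÷ (200/4253) = 106.3250
κ_2(A)·‖δb‖/‖b‖ = 0.2612
solve Ax = b  →  x = [0.4139 20.5916 -5.3556]
2-norm of b is 2.4495; of x, 21.2807
Δx = A⁻¹·δb where δb = 1/407·2.4495·d; ‖Δx‖ = 0.1280
realised ‖Δx‖/‖x‖ = 0.0060
tightness: 0.0060 against a bound of 0.2612 (unrounded ratio ≈ 0.0230)

0.0060
0.2612


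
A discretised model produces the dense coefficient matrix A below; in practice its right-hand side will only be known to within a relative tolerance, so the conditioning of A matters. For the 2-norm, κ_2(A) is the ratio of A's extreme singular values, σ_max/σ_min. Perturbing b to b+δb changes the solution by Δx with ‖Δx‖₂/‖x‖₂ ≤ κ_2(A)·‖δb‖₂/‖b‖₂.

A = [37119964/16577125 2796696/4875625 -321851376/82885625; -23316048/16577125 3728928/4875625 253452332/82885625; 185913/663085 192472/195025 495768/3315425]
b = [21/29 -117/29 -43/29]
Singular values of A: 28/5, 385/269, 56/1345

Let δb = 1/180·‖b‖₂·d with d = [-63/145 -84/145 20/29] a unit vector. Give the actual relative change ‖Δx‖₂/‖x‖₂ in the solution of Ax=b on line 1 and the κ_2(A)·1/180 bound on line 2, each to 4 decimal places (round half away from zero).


σ_max = 28/5, σ_min = 56/1345
κ = σ_max/σ_min = (28/5)/(56/1345) = 134.5000
worst-case relative error ≤ 134.5000 × 1/180 = 0.7472
solve Ax = b  →  x = [20.0788 -8.7373 10.1015]
‖b‖ = 4.3589, ‖x‖ = 24.1151
with δb = [-0.0105 -0.0140 0.0167], A·Δx = δb → ‖Δx‖ = 0.5816
dividing the unrounded norms, ‖Δx‖/‖x‖ = 0.0241
realised/bound (from unrounded values) ≈ 0.0323

0.0241
0.7472


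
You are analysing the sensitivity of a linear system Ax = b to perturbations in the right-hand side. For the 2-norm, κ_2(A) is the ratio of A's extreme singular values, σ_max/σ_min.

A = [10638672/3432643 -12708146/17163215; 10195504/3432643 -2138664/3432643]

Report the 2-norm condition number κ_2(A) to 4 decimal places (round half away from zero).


72.1750

M = AᵀA = [258180313600/14010746689 -290394273312/70053733445; -290394273312/70053733445 327995323876/350268667225]. tr(M)=4034802596/208369225, det(M)=14992384/208369225
solving λ² − 4034802596/208369225·λ + 14992384/208369225 = 0 gives λ = 484/25, 30976/8334769
σ_max=√(484/25)=(22/5), σ_min=√(30976/8334769)=(176/2887) → κ = 72.1750


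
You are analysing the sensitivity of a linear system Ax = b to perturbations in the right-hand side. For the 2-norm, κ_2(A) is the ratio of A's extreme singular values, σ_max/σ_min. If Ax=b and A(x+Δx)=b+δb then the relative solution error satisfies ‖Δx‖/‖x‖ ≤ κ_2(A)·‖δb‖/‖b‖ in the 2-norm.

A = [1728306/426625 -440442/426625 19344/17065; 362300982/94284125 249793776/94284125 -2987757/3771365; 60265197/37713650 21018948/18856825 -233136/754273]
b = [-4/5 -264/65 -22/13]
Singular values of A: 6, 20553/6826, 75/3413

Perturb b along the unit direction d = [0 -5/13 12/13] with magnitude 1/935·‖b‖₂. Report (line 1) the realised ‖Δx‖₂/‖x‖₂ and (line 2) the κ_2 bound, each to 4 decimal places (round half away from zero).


from the listed singular values, σ₁ = 6, σ_n = 75/3413
κ = σ_max/σ_min = 6/(75/3413) = 273.0400
κ_2(A)·‖δb‖/‖b‖ = 0.2920
solve Ax = b  →  x = [-0.4759 -0.7493 0.3126]
2-norm of b is 4.4721; of x, 0.9411
re-solving with b+δb shifts x by Δx of norm 0.2177
realised ‖Δx‖/‖x‖ = 0.2313
so the bound overstates the realised error by a factor of ≈ 1.2626 (computed from the unrounded values)

0.2313
0.2920


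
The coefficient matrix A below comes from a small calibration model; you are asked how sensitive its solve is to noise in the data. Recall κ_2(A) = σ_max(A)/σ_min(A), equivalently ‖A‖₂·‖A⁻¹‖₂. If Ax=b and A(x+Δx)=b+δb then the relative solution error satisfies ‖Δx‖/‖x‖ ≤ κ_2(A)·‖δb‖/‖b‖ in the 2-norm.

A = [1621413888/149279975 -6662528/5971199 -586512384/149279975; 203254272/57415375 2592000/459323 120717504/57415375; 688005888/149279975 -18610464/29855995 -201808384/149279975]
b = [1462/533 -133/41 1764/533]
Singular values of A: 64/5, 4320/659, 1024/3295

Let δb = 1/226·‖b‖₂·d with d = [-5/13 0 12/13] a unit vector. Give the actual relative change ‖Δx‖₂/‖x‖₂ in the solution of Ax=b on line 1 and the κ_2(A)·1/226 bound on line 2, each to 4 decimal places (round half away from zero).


0.0119
0.1822

from the listed singular values, σ₁ = 64/5, σ_n = 1024/3295
condition number: (64/5) ÷ (1024/3295) = 41.1875
bound on ‖Δx‖/‖x‖: κ·ε = 41.1875·1/226 = 0.1822
solve Ax = b  →  x = [1.7346 -3.5669 5.1100]
‖b‖ = 5.3852, ‖x‖ = 6.4687
re-solving with b+δb shifts x by Δx of norm 0.0767
relative error = 0.0119
tightness: 0.0119 against a bound of 0.1822 (unrounded ratio ≈ 0.0650)


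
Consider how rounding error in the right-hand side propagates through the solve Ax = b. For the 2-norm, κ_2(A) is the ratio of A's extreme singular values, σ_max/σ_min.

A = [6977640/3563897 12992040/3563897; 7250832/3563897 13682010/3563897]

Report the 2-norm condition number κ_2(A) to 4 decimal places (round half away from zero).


form AᵀA = [120406688064/15102689449 225754737120/15102689449; 225754737120/15102689449 423294293700/15102689449] with trace 1881318276/52258441 and determinant 518400/52258441
solving λ² − 1881318276/52258441·λ + 518400/52258441 = 0 gives λ = 36, 14400/52258441
σ_max=√36=6, σ_min=√(14400/52258441)=(120/7229) → κ = 361.4500

361.4500


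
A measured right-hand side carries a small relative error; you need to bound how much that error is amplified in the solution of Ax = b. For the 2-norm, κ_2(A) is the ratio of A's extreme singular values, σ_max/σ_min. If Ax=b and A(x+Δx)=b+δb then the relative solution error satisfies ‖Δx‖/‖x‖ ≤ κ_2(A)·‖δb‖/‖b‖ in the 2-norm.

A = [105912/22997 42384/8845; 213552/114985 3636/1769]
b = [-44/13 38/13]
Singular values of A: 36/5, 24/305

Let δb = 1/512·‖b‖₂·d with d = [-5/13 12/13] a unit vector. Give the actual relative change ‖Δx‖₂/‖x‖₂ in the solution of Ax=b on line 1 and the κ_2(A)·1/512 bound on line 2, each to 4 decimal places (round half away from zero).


σ_max = 36/5, σ_min = 24/305
κ_2(A) = (36/5) / (24/305) = 91.5000
perturbation bound = 91.5000·1/512 = 0.1787
solve Ax = b  →  x = [-37.0019 34.8563]
‖b‖₂ = 4.4721 and ‖x‖₂ = 50.8341
with δb = [-0.0034 0.0081], A·Δx = δb → ‖Δx‖ = 0.1110
relative error = 0.0022
realised/bound (from unrounded values) ≈ 0.0122

0.0022
0.1787


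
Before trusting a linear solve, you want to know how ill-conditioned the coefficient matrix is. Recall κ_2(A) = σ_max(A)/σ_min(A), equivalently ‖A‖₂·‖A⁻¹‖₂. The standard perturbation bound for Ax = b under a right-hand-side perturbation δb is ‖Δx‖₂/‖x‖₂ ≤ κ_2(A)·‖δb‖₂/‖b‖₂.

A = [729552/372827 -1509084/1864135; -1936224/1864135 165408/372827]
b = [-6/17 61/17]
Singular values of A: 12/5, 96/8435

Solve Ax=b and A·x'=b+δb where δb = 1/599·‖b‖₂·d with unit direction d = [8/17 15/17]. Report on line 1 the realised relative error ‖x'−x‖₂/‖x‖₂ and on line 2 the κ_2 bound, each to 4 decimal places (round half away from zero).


0.0020
0.3520

σ_max = 12/5, σ_min = 96/8435
condition number: (12/5) ÷ (96/8435) = 210.8750
perturbation bound = 210.8750·1/599 = 0.3520
solve Ax = b  →  x = [100.6130 243.6378]
‖b‖₂ = 3.6056 and ‖x‖₂ = 263.5951
δb = ε·‖b‖·d = [0.0028 0.0053]; solving A·Δx = δb gives ‖Δx‖ = 0.5289
dividing the unrounded norms, ‖Δx‖/‖x‖ = 0.0020
so the bound overstates the realised error by a factor of ≈ 175.4595 (computed from the unrounded values)


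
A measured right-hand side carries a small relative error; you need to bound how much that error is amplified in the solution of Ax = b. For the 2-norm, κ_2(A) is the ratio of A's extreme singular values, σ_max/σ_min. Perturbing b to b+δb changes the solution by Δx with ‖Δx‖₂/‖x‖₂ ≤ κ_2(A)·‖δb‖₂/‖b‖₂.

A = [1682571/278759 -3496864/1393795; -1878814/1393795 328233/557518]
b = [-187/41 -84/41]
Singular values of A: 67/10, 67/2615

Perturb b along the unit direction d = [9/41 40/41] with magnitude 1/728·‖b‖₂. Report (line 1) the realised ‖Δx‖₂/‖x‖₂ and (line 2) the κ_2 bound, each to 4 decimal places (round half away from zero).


σ_max = 67/10, σ_min = 67/2615
condition number: (67/10) ÷ (67/2615) = 261.5000
κ_2(A)·‖δb‖/‖b‖ = 0.3592
solve Ax = b  →  x = [-45.5855 -107.8530]
2-norm of b is 5.0000; of x, 117.0911
δb = ε·‖b‖·d = [0.0015 0.0067]; solving A·Δx = δb gives ‖Δx‖ = 0.2681
realised ‖Δx‖/‖x‖ = 0.0023
so the bound overstates the realised error by a factor of ≈ 156.9020 (computed from the unrounded values)

0.0023
0.3592


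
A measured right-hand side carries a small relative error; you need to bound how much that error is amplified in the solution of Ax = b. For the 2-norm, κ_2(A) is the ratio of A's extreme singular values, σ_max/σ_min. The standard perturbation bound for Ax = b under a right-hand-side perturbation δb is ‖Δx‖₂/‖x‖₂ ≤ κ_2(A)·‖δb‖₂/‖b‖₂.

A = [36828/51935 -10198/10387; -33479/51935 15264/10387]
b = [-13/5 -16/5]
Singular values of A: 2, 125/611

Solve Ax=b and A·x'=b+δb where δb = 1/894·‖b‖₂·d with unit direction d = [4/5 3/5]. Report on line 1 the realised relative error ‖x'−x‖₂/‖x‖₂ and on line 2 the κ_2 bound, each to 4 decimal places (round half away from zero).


largest singular value 2, smallest 125/611
κ_2(A) = 2 / (125/611) = 9.7760
worst-case relative error ≤ 9.7760 × 1/894 = 0.0109
solve Ax = b  →  x = [-17.0165 -9.6421]
‖b‖₂ = 4.1231 and ‖x‖₂ = 19.5584
Δx = A⁻¹·δb where δb = 1/894·4.1231·d; ‖Δx‖ = 0.0225
realised ‖Δx‖/‖x‖ = 0.0012
realised/bound (from unrounded values) ≈ 0.1054

0.0012
0.0109


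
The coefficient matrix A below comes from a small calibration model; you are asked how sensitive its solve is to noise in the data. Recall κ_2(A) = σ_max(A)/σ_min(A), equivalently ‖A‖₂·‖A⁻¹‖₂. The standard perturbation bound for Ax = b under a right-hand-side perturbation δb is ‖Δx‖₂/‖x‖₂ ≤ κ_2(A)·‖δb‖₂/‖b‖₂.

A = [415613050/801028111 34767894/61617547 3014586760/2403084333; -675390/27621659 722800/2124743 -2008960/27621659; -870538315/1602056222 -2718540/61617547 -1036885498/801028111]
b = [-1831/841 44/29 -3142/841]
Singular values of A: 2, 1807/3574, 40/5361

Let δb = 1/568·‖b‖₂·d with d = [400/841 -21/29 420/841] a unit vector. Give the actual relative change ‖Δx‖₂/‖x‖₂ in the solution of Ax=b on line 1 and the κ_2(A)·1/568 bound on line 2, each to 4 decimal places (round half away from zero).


from the listed singular values, σ₁ = 2, σ_n = 40/5361
κ = σ_max/σ_min = 2/(40/5361) = 268.0500
bound on ‖Δx‖/‖x‖: κ·ε = 268.0500·1/568 = 0.4719
solve Ax = b  →  x = [495.3831 -3.7495 -204.9405]
‖b‖₂ = 4.5826 and ‖x‖₂ = 536.1148
Δx = A⁻¹·δb where δb = 1/568·4.5826·d; ‖Δx‖ = 1.0813
realised ‖Δx‖/‖x‖ = 0.0020
so the bound overstates the realised error by a factor of ≈ 233.9797 (computed from the unrounded values)

0.0020
0.4719


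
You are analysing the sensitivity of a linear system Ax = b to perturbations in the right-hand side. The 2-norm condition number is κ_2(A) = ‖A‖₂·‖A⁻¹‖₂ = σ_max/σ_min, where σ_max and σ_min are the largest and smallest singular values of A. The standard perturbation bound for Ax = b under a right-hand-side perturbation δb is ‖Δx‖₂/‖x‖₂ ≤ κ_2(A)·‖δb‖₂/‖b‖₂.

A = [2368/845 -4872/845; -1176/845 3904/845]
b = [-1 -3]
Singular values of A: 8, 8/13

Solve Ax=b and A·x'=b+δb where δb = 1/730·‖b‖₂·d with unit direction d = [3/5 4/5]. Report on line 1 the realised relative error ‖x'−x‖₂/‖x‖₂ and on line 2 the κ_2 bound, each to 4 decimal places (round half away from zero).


0.0014
0.0178

σ_max = 8, σ_min = 8/13
condition number: 8 ÷ (8/13) = 13.0000
κ_2(A)·‖δb‖/‖b‖ = 0.0178
solve Ax = b  →  x = [-4.4519 -1.9904]
‖b‖₂ = 3.1623 and ‖x‖₂ = 4.8766
re-solving with b+δb shifts x by Δx of norm 0.0070
relative error = 0.0014
tightness: 0.0014 against a bound of 0.0178 (unrounded ratio ≈ 0.0811)


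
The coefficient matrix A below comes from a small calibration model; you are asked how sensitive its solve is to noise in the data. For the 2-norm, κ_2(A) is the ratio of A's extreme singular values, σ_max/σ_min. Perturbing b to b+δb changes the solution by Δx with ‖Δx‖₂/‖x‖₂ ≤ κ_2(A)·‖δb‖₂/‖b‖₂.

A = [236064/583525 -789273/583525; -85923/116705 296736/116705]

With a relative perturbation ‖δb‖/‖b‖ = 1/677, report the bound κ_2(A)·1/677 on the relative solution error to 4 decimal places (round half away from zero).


0.4056

AᵀA = [831471489/1178205625 -2850277248/1178205625; -2850277248/1178205625 9772519761/1178205625]; tr = 16966386/1885129, det = 2025/1885129
λ_max, λ_min = (16966386/1885129 ± √287842984356096/3553711346641)/2 = 9, 225/1885129
κ_2(A) = √(λ_max/λ_min) = √(9 / (225/1885129)) = 274.6000
worst-case relative error ≤ 274.6000 × 1/677 = 0.4056


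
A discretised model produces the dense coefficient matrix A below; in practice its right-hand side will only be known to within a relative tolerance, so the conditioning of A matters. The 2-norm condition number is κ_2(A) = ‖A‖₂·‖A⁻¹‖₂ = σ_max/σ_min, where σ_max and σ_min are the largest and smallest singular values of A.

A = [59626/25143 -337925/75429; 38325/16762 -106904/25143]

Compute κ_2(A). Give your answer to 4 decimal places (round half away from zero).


M = AᵀA = [32628169/3006756 -45881150/2255067; -45881150/2255067 258085009/6765201]. tr(M)=4588213/93636, det(M)=2401/93636
λ_max, λ_min = (4588213/93636 ± √21050799253225/8767700496)/2 = 49, 49/93636
σ_max=√49=7, σ_min=√(49/93636)=(7/306) → κ = 306.0000

306.0000
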